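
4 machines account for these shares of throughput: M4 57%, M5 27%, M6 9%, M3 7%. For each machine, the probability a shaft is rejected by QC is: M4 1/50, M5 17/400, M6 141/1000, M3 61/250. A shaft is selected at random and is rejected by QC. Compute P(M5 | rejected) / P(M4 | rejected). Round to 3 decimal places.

1.007

Prior × likelihood for each hypothesis:
  M4: 0.57 × 0.02 = 0.0114
  M5: 0.27 × 0.0425 = 0.011475
  M6: 0.09 × 0.141 = 0.01269
  M3: 0.07 × 0.244 = 0.01708
Normalizing constant = 0.052645.
The ratio is 0.011475 / 0.0114 (the normalizer cancels) = 1.007.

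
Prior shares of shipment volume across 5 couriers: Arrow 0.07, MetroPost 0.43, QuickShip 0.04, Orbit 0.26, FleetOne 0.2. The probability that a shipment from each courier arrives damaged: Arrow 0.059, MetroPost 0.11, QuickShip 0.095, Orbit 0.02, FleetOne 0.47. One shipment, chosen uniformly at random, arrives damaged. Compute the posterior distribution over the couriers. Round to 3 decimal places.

Unnormalized posteriors (prior × likelihood):
  Arrow: 0.07 × 0.059 = 0.00413
  MetroPost: 0.43 × 0.11 = 0.0473
  QuickShip: 0.04 × 0.095 = 0.0038
  Orbit: 0.26 × 0.02 = 0.0052
  FleetOne: 0.2 × 0.47 = 0.094
Total = 0.15443.
P(Arrow | damaged) = 0.00413/0.15443 ≈ 0.027
P(MetroPost | damaged) = 0.0473/0.15443 ≈ 0.306
P(QuickShip | damaged) = 0.0038/0.15443 ≈ 0.025
P(Orbit | damaged) = 0.0052/0.15443 ≈ 0.034
P(FleetOne | damaged) = 0.094/0.15443 ≈ 0.609
(Check: 0.027+0.306+0.025+0.034+0.609 = 1.001.)

Arrow 0.027, MetroPost 0.306, QuickShip 0.025, Orbit 0.034, FleetOne 0.609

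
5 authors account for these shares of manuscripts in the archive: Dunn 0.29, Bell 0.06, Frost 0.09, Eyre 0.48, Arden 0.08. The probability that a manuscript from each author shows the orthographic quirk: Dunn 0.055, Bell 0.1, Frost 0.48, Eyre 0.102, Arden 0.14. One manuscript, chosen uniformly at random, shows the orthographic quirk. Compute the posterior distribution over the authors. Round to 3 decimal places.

Dunn 0.127, Bell 0.048, Frost 0.345, Eyre 0.391, Arden 0.089

Compute prior × likelihood for every hypothesis:
  Dunn: 0.29 × 0.055 = 0.01595
  Bell: 0.06 × 0.1 = 0.006
  Frost: 0.09 × 0.48 = 0.0432
  Eyre: 0.48 × 0.102 = 0.04896
  Arden: 0.08 × 0.14 = 0.0112
Normalizing constant = 0.12531.
P(Dunn | quirk) = 0.01595/0.12531 ≈ 0.127
P(Bell | quirk) = 0.006/0.12531 ≈ 0.048
P(Frost | quirk) = 0.0432/0.12531 ≈ 0.345
P(Eyre | quirk) = 0.04896/0.12531 ≈ 0.391
P(Arden | quirk) = 0.0112/0.12531 ≈ 0.089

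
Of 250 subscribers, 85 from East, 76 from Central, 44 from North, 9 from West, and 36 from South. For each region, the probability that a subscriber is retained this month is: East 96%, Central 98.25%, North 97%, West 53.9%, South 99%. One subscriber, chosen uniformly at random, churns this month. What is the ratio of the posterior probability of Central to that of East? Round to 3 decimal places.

Taking complements, P(churn | each) = East 0.04, Central 0.0175, North 0.03, West 0.461, South 0.01.
Compute prior × likelihood for every hypothesis:
  East: 0.34 × 0.04 = 0.0136
  Central: 0.304 × 0.0175 = 0.00532
  North: 0.176 × 0.03 = 0.00528
  West: 0.036 × 0.461 = 0.016596
  South: 0.144 × 0.01 = 0.00144
Normalizing constant = 0.042236.
The ratio is 0.00532 / 0.0136 (the normalizer cancels) = 0.391.

0.391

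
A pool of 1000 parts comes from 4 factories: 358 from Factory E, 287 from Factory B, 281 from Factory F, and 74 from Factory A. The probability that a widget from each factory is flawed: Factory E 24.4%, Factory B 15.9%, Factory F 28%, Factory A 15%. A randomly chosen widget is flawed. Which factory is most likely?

Factory E

By Bayes' rule, posterior ∝ prior × likelihood:
  Factory E: 0.358 × 0.244 = 0.087352
  Factory B: 0.287 × 0.159 = 0.045633
  Factory F: 0.281 × 0.28 = 0.07868
  Factory A: 0.074 × 0.15 = 0.0111
Normalizing constant = 0.222765.
Largest term belongs to Factory E, so Factory E is most probable.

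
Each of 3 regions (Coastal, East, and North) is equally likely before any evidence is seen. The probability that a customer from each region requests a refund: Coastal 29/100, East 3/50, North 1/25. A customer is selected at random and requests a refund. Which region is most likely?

With a uniform prior (1/3 each), posterior ∝ likelihood:
  Coastal: 0.29
  East: 0.06
  North: 0.04
Sum = 0.39.
Largest term belongs to Coastal, so Coastal is most probable.

Coastal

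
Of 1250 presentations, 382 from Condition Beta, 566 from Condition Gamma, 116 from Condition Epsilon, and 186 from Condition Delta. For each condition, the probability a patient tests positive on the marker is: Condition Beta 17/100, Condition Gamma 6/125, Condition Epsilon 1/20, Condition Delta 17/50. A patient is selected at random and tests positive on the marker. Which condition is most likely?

Condition Beta

Compute prior × likelihood for every hypothesis:
  Condition Beta: 0.3056 × 0.17 = 0.051952
  Condition Gamma: 0.4528 × 0.048 = 0.0217344
  Condition Epsilon: 0.0928 × 0.05 = 0.00464
  Condition Delta: 0.1488 × 0.34 = 0.050592
Sum = 0.1289184.
Largest term belongs to Condition Beta, so Condition Beta is most probable.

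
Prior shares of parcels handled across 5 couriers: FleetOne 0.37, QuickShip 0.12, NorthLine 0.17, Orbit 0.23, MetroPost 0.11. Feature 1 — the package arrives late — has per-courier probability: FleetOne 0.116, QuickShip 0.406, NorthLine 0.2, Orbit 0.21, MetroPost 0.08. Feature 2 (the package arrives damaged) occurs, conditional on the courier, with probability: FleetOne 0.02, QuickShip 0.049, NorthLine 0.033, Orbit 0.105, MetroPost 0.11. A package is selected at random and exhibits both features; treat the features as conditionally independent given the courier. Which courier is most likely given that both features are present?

Orbit

By Bayes' rule, posterior ∝ prior × likelihood:
  FleetOne: 0.37 × 0.116 × 0.02 = 0.0008584
  QuickShip: 0.12 × 0.406 × 0.049 = 0.00238728
  NorthLine: 0.17 × 0.2 × 0.033 = 0.001122
  Orbit: 0.23 × 0.21 × 0.105 = 0.0050715
  MetroPost: 0.11 × 0.08 × 0.11 = 0.000968
Sum = 0.01040718.
Largest term belongs to Orbit, so Orbit is most probable.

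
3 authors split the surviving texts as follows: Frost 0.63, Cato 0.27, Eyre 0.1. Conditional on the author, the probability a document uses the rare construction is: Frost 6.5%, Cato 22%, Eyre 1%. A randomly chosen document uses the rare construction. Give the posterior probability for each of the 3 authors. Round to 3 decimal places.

Frost 0.404, Cato 0.586, Eyre 0.010

Prior × likelihood for each hypothesis:
  Frost: 0.63 × 0.065 = 0.04095
  Cato: 0.27 × 0.22 = 0.0594
  Eyre: 0.1 × 0.01 = 0.001
Total = 0.10135.
P(Frost | rare-form) = 0.04095/0.10135 ≈ 0.404
P(Cato | rare-form) = 0.0594/0.10135 ≈ 0.586
P(Eyre | rare-form) = 0.001/0.10135 ≈ 0.010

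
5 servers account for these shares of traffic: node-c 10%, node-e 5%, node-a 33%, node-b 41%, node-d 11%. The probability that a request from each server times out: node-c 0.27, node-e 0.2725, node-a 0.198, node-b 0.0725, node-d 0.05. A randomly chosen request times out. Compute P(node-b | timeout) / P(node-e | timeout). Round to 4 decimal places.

Unnormalized posteriors (prior × likelihood):
  node-c: 0.1 × 0.27 = 0.027
  node-e: 0.05 × 0.2725 = 0.013625
  node-a: 0.33 × 0.198 = 0.06534
  node-b: 0.41 × 0.0725 = 0.029725
  node-d: 0.11 × 0.05 = 0.0055
Total = 0.14119.
The ratio is 0.029725 / 0.013625 (the normalizer cancels) = 2.1817.

2.1817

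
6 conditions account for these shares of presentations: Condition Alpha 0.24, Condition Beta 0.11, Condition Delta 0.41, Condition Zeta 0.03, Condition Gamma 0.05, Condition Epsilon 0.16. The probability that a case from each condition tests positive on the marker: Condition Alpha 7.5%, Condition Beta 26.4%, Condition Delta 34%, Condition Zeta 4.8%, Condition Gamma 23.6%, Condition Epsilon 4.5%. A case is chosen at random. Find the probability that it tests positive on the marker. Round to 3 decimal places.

0.207

Compute prior × likelihood for every hypothesis:
  Condition Alpha: 0.24 × 0.075 = 0.018
  Condition Beta: 0.11 × 0.264 = 0.02904
  Condition Delta: 0.41 × 0.34 = 0.1394
  Condition Zeta: 0.03 × 0.048 = 0.00144
  Condition Gamma: 0.05 × 0.236 = 0.0118
  Condition Epsilon: 0.16 × 0.045 = 0.0072
P(marker-positive) = 0.018 + 0.02904 + 0.1394 + 0.00144 + 0.0118 + 0.0072 = 0.20688 → 0.207.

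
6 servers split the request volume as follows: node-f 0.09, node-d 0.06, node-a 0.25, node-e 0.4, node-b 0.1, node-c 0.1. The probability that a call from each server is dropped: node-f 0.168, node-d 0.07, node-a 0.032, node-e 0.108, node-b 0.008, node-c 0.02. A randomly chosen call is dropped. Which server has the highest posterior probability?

node-e

Compute prior × likelihood for every hypothesis:
  node-f: 0.09 × 0.168 = 0.01512
  node-d: 0.06 × 0.07 = 0.0042
  node-a: 0.25 × 0.032 = 0.008
  node-e: 0.4 × 0.108 = 0.0432
  node-b: 0.1 × 0.008 = 0.0008
  node-c: 0.1 × 0.02 = 0.002
Total = 0.07332.
Largest term belongs to node-e, so node-e is most probable.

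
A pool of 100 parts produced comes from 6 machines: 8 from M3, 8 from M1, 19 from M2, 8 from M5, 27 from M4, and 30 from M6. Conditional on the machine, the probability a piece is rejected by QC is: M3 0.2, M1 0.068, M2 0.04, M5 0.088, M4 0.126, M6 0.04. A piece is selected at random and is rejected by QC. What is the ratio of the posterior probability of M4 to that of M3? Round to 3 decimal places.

Unnormalized posteriors (prior × likelihood):
  M3: 0.08 × 0.2 = 0.016
  M1: 0.08 × 0.068 = 0.00544
  M2: 0.19 × 0.04 = 0.0076
  M5: 0.08 × 0.088 = 0.00704
  M4: 0.27 × 0.126 = 0.03402
  M6: 0.3 × 0.04 = 0.012
Normalizing constant = 0.0821.
The ratio is 0.03402 / 0.016 (the normalizer cancels) = 2.126.

2.126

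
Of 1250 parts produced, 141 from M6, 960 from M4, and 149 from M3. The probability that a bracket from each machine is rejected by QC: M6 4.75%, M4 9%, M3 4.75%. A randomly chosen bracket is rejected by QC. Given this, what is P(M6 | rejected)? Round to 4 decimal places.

Prior × likelihood for each hypothesis:
  M6: 0.1128 × 0.0475 = 0.005358
  M4: 0.768 × 0.09 = 0.06912
  M3: 0.1192 × 0.0475 = 0.005662
Normalizing constant = 0.08014.
P(M6 | evidence) = 0.005358 / 0.08014 ≈ 0.0669.

0.0669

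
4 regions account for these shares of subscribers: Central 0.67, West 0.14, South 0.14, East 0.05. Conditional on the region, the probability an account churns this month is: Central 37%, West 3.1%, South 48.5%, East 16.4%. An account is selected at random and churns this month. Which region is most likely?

Compute prior × likelihood for every hypothesis:
  Central: 0.67 × 0.37 = 0.2479
  West: 0.14 × 0.031 = 0.00434
  South: 0.14 × 0.485 = 0.0679
  East: 0.05 × 0.164 = 0.0082
Total = 0.32834.
Largest term belongs to Central, so Central is most probable.

Central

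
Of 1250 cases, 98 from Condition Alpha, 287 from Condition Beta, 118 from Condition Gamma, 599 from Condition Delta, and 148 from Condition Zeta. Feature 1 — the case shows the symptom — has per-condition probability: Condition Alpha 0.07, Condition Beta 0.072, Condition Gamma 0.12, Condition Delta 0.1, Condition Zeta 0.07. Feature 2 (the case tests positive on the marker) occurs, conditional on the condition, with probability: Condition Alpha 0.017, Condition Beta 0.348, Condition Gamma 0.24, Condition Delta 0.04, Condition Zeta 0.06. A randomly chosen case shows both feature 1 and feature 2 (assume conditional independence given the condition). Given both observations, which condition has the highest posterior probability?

Condition Beta

Unnormalized posteriors (prior × likelihood):
  Condition Alpha: 0.0784 × 0.07 × 0.017 = 0.000093296
  Condition Beta: 0.2296 × 0.072 × 0.348 = 0.0057528576
  Condition Gamma: 0.0944 × 0.12 × 0.24 = 0.00271872
  Condition Delta: 0.4792 × 0.1 × 0.04 = 0.0019168
  Condition Zeta: 0.1184 × 0.07 × 0.06 = 0.00049728
Normalizing constant = 0.0109789536.
Largest term belongs to Condition Beta, so Condition Beta is most probable.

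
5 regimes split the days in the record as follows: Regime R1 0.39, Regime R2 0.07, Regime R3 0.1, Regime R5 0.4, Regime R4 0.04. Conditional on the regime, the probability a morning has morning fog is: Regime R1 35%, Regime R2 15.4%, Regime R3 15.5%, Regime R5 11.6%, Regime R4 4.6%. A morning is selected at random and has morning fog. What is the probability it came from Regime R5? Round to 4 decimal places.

0.2199

By Bayes' rule, posterior ∝ prior × likelihood:
  Regime R1: 0.39 × 0.35 = 0.1365
  Regime R2: 0.07 × 0.154 = 0.01078
  Regime R3: 0.1 × 0.155 = 0.0155
  Regime R5: 0.4 × 0.116 = 0.0464
  Regime R4: 0.04 × 0.046 = 0.00184
Sum = 0.21102.
P(Regime R5 | evidence) = 0.0464 / 0.21102 ≈ 0.2199.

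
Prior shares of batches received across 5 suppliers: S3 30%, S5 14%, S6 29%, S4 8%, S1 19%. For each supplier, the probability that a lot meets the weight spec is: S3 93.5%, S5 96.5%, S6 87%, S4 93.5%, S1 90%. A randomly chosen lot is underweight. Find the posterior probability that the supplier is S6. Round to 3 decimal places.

0.437

Taking complements, P(underweight | each) = S3 0.065, S5 0.035, S6 0.13, S4 0.065, S1 0.1.
Compute prior × likelihood for every hypothesis:
  S3: 0.3 × 0.065 = 0.0195
  S5: 0.14 × 0.035 = 0.0049
  S6: 0.29 × 0.13 = 0.0377
  S4: 0.08 × 0.065 = 0.0052
  S1: 0.19 × 0.1 = 0.019
Normalizing constant = 0.0863.
P(S6 | evidence) = 0.0377 / 0.0863 ≈ 0.437.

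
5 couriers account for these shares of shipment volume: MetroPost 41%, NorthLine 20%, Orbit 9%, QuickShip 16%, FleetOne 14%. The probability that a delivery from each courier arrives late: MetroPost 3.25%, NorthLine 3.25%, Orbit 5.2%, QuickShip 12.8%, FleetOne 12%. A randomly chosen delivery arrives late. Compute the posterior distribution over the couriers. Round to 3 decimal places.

By Bayes' rule, posterior ∝ prior × likelihood:
  MetroPost: 0.41 × 0.0325 = 0.013325
  NorthLine: 0.2 × 0.0325 = 0.0065
  Orbit: 0.09 × 0.052 = 0.00468
  QuickShip: 0.16 × 0.128 = 0.02048
  FleetOne: 0.14 × 0.12 = 0.0168
Normalizing constant = 0.061785.
P(MetroPost | late) = 0.013325/0.061785 ≈ 0.216
P(NorthLine | late) = 0.0065/0.061785 ≈ 0.105
P(Orbit | late) = 0.00468/0.061785 ≈ 0.076
P(QuickShip | late) = 0.02048/0.061785 ≈ 0.331
P(FleetOne | late) = 0.0168/0.061785 ≈ 0.272

MetroPost 0.216, NorthLine 0.105, Orbit 0.076, QuickShip 0.331, FleetOne 0.272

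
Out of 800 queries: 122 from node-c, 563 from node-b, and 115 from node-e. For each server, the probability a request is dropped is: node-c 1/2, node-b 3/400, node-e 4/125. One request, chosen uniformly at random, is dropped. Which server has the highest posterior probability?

node-c

Compute prior × likelihood for every hypothesis:
  node-c: 0.1525 × 0.5 = 0.07625
  node-b: 0.70375 × 0.0075 = 0.005278125
  node-e: 0.14375 × 0.032 = 0.0046
Total = 0.086128125.
Largest term belongs to node-c, so node-c is most probable.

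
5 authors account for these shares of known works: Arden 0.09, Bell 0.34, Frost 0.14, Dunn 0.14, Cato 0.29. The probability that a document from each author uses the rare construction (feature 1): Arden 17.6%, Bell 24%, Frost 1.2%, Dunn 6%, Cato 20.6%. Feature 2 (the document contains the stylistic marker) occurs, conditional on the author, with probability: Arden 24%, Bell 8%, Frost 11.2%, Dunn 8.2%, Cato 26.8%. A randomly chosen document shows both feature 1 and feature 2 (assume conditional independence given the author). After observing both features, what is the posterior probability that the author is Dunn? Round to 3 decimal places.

Unnormalized posteriors (prior × likelihood):
  Arden: 0.09 × 0.176 × 0.24 = 0.0038016
  Bell: 0.34 × 0.24 × 0.08 = 0.006528
  Frost: 0.14 × 0.012 × 0.112 = 0.00018816
  Dunn: 0.14 × 0.06 × 0.082 = 0.0006888
  Cato: 0.29 × 0.206 × 0.268 = 0.01601032
Normalizing constant = 0.02721688.
P(Dunn | evidence) = 0.0006888 / 0.02721688 ≈ 0.025.

0.025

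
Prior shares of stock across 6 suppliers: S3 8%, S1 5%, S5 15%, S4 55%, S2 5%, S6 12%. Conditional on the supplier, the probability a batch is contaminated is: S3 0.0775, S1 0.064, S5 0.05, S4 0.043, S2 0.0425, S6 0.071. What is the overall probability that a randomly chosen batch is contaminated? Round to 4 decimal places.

0.0512

Prior × likelihood for each hypothesis:
  S3: 0.08 × 0.0775 = 0.0062
  S1: 0.05 × 0.064 = 0.0032
  S5: 0.15 × 0.05 = 0.0075
  S4: 0.55 × 0.043 = 0.02365
  S2: 0.05 × 0.0425 = 0.002125
  S6: 0.12 × 0.071 = 0.00852
P(contaminated) = 0.0062 + 0.0032 + 0.0075 + 0.02365 + 0.002125 + 0.00852 = 0.051195 → 0.0512.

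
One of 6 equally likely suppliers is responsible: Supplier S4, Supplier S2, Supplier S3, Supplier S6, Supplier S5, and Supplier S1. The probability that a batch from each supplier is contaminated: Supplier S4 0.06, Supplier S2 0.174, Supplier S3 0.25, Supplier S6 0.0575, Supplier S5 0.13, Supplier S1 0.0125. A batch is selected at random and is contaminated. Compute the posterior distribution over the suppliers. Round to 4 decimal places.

With a uniform prior (1/6 each), posterior ∝ likelihood:
  Supplier S4: 0.06
  Supplier S2: 0.174
  Supplier S3: 0.25
  Supplier S6: 0.0575
  Supplier S5: 0.13
  Supplier S1: 0.0125
Total = 0.684.
P(Supplier S4 | contaminated) = 0.06/0.684 ≈ 0.0877
P(Supplier S2 | contaminated) = 0.174/0.684 ≈ 0.2544
P(Supplier S3 | contaminated) = 0.25/0.684 ≈ 0.3655
P(Supplier S6 | contaminated) = 0.0575/0.684 ≈ 0.0841
P(Supplier S5 | contaminated) = 0.13/0.684 ≈ 0.1901
P(Supplier S1 | contaminated) = 0.0125/0.684 ≈ 0.0183
(Check: 0.0877+0.2544+0.3655+0.0841+0.1901+0.0183 = 1.0001.)

Supplier S4 0.0877, Supplier S2 0.2544, Supplier S3 0.3655, Supplier S6 0.0841, Supplier S5 0.1901, Supplier S1 0.0183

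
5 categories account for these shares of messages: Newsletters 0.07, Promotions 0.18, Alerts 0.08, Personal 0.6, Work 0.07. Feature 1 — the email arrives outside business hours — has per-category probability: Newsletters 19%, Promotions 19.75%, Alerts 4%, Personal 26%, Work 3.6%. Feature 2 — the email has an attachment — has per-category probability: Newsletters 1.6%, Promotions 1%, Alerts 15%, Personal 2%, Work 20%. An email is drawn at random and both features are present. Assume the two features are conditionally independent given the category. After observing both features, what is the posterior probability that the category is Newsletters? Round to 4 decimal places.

Compute prior × likelihood for every hypothesis:
  Newsletters: 0.07 × 0.19 × 0.016 = 0.0002128
  Promotions: 0.18 × 0.1975 × 0.01 = 0.0003555
  Alerts: 0.08 × 0.04 × 0.15 = 0.00048
  Personal: 0.6 × 0.26 × 0.02 = 0.00312
  Work: 0.07 × 0.036 × 0.2 = 0.000504
Sum = 0.0046723.
P(Newsletters | evidence) = 0.0002128 / 0.0046723 ≈ 0.0455.

0.0455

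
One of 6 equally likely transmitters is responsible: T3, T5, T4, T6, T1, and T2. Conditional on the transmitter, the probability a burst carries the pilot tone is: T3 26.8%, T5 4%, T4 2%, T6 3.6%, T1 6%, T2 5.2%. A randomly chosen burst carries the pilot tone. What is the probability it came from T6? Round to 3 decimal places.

Since the prior is uniform, the posterior is proportional to the likelihood:
  T3: 0.268
  T5: 0.04
  T4: 0.02
  T6: 0.036
  T1: 0.06
  T2: 0.052
Sum = 0.476.
P(T6 | evidence) = 0.036 / 0.476 ≈ 0.076.

0.076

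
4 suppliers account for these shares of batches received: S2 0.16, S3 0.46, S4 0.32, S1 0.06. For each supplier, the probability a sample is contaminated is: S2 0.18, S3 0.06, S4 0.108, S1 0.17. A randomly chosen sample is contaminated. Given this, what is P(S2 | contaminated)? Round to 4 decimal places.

0.2847

Prior × likelihood for each hypothesis:
  S2: 0.16 × 0.18 = 0.0288
  S3: 0.46 × 0.06 = 0.0276
  S4: 0.32 × 0.108 = 0.03456
  S1: 0.06 × 0.17 = 0.0102
Normalizing constant = 0.10116.
P(S2 | evidence) = 0.0288 / 0.10116 ≈ 0.2847.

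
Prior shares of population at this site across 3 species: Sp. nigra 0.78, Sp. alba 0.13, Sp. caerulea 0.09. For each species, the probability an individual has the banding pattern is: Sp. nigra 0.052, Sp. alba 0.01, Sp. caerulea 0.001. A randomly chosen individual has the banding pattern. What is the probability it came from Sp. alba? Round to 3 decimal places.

Compute prior × likelihood for every hypothesis:
  Sp. nigra: 0.78 × 0.052 = 0.04056
  Sp. alba: 0.13 × 0.01 = 0.0013
  Sp. caerulea: 0.09 × 0.001 = 0.00009
Total = 0.04195.
P(Sp. alba | evidence) = 0.0013 / 0.04195 ≈ 0.031.

0.031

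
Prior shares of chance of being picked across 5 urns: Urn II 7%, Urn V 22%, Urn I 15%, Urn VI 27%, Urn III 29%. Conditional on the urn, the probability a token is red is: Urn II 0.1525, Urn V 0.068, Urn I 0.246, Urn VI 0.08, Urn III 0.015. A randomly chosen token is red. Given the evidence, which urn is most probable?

Compute prior × likelihood for every hypothesis:
  Urn II: 0.07 × 0.1525 = 0.010675
  Urn V: 0.22 × 0.068 = 0.01496
  Urn I: 0.15 × 0.246 = 0.0369
  Urn VI: 0.27 × 0.08 = 0.0216
  Urn III: 0.29 × 0.015 = 0.00435
Sum = 0.088485.
Largest term belongs to Urn I, so Urn I is most probable.

Urn I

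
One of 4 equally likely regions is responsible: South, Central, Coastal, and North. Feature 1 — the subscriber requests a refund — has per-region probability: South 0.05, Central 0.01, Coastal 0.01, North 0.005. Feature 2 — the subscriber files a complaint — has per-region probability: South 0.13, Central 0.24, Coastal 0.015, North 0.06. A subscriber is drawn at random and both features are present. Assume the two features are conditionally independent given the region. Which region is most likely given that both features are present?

South

With a uniform prior (1/4 each), posterior ∝ likelihood:
  South: 0.05 × 0.13 = 0.0065
  Central: 0.01 × 0.24 = 0.0024
  Coastal: 0.01 × 0.015 = 0.00015
  North: 0.005 × 0.06 = 0.0003
Normalizing constant = 0.00935.
Largest term belongs to South, so South is most probable.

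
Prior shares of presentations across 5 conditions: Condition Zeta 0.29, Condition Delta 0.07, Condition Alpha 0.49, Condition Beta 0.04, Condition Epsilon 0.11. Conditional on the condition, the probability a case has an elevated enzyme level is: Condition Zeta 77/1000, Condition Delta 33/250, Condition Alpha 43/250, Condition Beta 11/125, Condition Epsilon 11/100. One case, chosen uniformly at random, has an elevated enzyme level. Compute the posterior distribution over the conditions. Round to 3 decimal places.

Condition Zeta 0.170, Condition Delta 0.070, Condition Alpha 0.641, Condition Beta 0.027, Condition Epsilon 0.092

Unnormalized posteriors (prior × likelihood):
  Condition Zeta: 0.29 × 0.077 = 0.02233
  Condition Delta: 0.07 × 0.132 = 0.00924
  Condition Alpha: 0.49 × 0.172 = 0.08428
  Condition Beta: 0.04 × 0.088 = 0.00352
  Condition Epsilon: 0.11 × 0.11 = 0.0121
Total = 0.13147.
P(Condition Zeta | elevated) = 0.02233/0.13147 ≈ 0.170
P(Condition Delta | elevated) = 0.00924/0.13147 ≈ 0.070
P(Condition Alpha | elevated) = 0.08428/0.13147 ≈ 0.641
P(Condition Beta | elevated) = 0.00352/0.13147 ≈ 0.027
P(Condition Epsilon | elevated) = 0.0121/0.13147 ≈ 0.092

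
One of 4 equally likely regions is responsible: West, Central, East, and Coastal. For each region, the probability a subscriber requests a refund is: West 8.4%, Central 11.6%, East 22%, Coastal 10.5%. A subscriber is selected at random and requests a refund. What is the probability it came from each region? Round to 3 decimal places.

Since the prior is uniform, the posterior is proportional to the likelihood:
  West: 0.084
  Central: 0.116
  East: 0.22
  Coastal: 0.105
Sum = 0.525.
P(West | refund) = 0.084/0.525 ≈ 0.160
P(Central | refund) = 0.116/0.525 ≈ 0.221
P(East | refund) = 0.22/0.525 ≈ 0.419
P(Coastal | refund) = 0.105/0.525 ≈ 0.200

West 0.160, Central 0.221, East 0.419, Coastal 0.200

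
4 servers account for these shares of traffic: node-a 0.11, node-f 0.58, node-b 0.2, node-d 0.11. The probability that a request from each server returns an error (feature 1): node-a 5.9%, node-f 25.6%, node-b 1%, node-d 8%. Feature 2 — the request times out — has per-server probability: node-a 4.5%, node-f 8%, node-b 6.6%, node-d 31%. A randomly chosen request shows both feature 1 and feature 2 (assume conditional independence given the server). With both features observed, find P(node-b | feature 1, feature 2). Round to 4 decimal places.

0.0088

Unnormalized posteriors (prior × likelihood):
  node-a: 0.11 × 0.059 × 0.045 = 0.00029205
  node-f: 0.58 × 0.256 × 0.08 = 0.0118784
  node-b: 0.2 × 0.01 × 0.066 = 0.000132
  node-d: 0.11 × 0.08 × 0.31 = 0.002728
Total = 0.01503045.
P(node-b | evidence) = 0.000132 / 0.01503045 ≈ 0.0088.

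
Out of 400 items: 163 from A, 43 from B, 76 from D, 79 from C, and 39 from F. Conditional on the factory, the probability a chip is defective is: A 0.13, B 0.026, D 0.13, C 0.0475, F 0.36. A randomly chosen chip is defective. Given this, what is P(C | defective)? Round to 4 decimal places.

0.0751

Compute prior × likelihood for every hypothesis:
  A: 0.4075 × 0.13 = 0.052975
  B: 0.1075 × 0.026 = 0.002795
  D: 0.19 × 0.13 = 0.0247
  C: 0.1975 × 0.0475 = 0.00938125
  F: 0.0975 × 0.36 = 0.0351
Total = 0.12495125.
P(C | evidence) = 0.00938125 / 0.12495125 ≈ 0.0751.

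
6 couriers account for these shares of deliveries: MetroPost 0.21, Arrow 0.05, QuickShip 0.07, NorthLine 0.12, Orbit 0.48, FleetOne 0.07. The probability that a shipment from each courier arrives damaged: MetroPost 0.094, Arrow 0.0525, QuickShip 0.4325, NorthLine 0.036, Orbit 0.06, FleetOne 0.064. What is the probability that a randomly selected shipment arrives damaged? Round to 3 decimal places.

By Bayes' rule, posterior ∝ prior × likelihood:
  MetroPost: 0.21 × 0.094 = 0.01974
  Arrow: 0.05 × 0.0525 = 0.002625
  QuickShip: 0.07 × 0.4325 = 0.030275
  NorthLine: 0.12 × 0.036 = 0.00432
  Orbit: 0.48 × 0.06 = 0.0288
  FleetOne: 0.07 × 0.064 = 0.00448
P(damaged) = 0.01974 + 0.002625 + 0.030275 + 0.00432 + 0.0288 + 0.00448 = 0.09024 → 0.090.

0.090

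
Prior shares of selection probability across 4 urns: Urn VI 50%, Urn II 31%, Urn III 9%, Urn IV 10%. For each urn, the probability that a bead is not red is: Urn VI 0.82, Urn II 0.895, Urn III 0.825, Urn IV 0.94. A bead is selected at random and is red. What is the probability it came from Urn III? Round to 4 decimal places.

Taking complements, P(red | each) = Urn VI 0.18, Urn II 0.105, Urn III 0.175, Urn IV 0.06.
By Bayes' rule, posterior ∝ prior × likelihood:
  Urn VI: 0.5 × 0.18 = 0.09
  Urn II: 0.31 × 0.105 = 0.03255
  Urn III: 0.09 × 0.175 = 0.01575
  Urn IV: 0.1 × 0.06 = 0.006
Normalizing constant = 0.1443.
P(Urn III | evidence) = 0.01575 / 0.1443 ≈ 0.1091.

0.1091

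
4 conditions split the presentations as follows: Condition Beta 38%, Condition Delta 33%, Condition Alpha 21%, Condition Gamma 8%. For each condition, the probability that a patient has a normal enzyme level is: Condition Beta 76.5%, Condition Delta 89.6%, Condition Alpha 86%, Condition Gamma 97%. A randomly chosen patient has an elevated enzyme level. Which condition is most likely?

Taking complements, P(elevated | each) = Condition Beta 0.235, Condition Delta 0.104, Condition Alpha 0.14, Condition Gamma 0.03.
Unnormalized posteriors (prior × likelihood):
  Condition Beta: 0.38 × 0.235 = 0.0893
  Condition Delta: 0.33 × 0.104 = 0.03432
  Condition Alpha: 0.21 × 0.14 = 0.0294
  Condition Gamma: 0.08 × 0.03 = 0.0024
Sum = 0.15542.
Largest term belongs to Condition Beta, so Condition Beta is most probable.

Condition Beta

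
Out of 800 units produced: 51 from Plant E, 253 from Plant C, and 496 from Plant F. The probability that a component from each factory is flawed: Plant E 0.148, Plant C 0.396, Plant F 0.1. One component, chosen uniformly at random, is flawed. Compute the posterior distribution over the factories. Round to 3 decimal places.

Plant E 0.048, Plant C 0.637, Plant F 0.315

Compute prior × likelihood for every hypothesis:
  Plant E: 0.06375 × 0.148 = 0.009435
  Plant C: 0.31625 × 0.396 = 0.125235
  Plant F: 0.62 × 0.1 = 0.062
Normalizing constant = 0.19667.
P(Plant E | flawed) = 0.009435/0.19667 ≈ 0.048
P(Plant C | flawed) = 0.125235/0.19667 ≈ 0.637
P(Plant F | flawed) = 0.062/0.19667 ≈ 0.315
(Check: 0.048+0.637+0.315 = 1.000.)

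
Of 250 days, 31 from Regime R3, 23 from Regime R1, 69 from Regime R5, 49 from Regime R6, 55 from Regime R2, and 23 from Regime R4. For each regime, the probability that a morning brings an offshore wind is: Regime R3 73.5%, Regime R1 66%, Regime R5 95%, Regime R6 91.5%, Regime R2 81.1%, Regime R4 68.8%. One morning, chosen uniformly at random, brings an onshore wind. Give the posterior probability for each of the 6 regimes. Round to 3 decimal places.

Regime R3 0.199, Regime R1 0.190, Regime R5 0.084, Regime R6 0.101, Regime R2 0.252, Regime R4 0.174

Taking complements, P(onshore | each) = Regime R3 0.265, Regime R1 0.34, Regime R5 0.05, Regime R6 0.085, Regime R2 0.189, Regime R4 0.312.
Prior × likelihood for each hypothesis:
  Regime R3: 0.124 × 0.265 = 0.03286
  Regime R1: 0.092 × 0.34 = 0.03128
  Regime R5: 0.276 × 0.05 = 0.0138
  Regime R6: 0.196 × 0.085 = 0.01666
  Regime R2: 0.22 × 0.189 = 0.04158
  Regime R4: 0.092 × 0.312 = 0.028704
Normalizing constant = 0.164884.
P(Regime R3 | onshore) = 0.03286/0.164884 ≈ 0.199
P(Regime R1 | onshore) = 0.03128/0.164884 ≈ 0.190
P(Regime R5 | onshore) = 0.0138/0.164884 ≈ 0.084
P(Regime R6 | onshore) = 0.01666/0.164884 ≈ 0.101
P(Regime R2 | onshore) = 0.04158/0.164884 ≈ 0.252
P(Regime R4 | onshore) = 0.028704/0.164884 ≈ 0.174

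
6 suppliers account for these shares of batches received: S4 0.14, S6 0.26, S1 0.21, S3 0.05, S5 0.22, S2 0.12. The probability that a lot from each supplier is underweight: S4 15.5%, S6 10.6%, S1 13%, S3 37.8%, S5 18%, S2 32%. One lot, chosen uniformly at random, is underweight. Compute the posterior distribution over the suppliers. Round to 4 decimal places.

Prior × likelihood for each hypothesis:
  S4: 0.14 × 0.155 = 0.0217
  S6: 0.26 × 0.106 = 0.02756
  S1: 0.21 × 0.13 = 0.0273
  S3: 0.05 × 0.378 = 0.0189
  S5: 0.22 × 0.18 = 0.0396
  S2: 0.12 × 0.32 = 0.0384
Sum = 0.17346.
P(S4 | underweight) = 0.0217/0.17346 ≈ 0.1251
P(S6 | underweight) = 0.02756/0.17346 ≈ 0.1589
P(S1 | underweight) = 0.0273/0.17346 ≈ 0.1574
P(S3 | underweight) = 0.0189/0.17346 ≈ 0.1090
P(S5 | underweight) = 0.0396/0.17346 ≈ 0.2283
P(S2 | underweight) = 0.0384/0.17346 ≈ 0.2214
(Check: 0.1251+0.1589+0.1574+0.1090+0.2283+0.2214 = 1.0001.)

S4 0.1251, S6 0.1589, S1 0.1574, S3 0.1090, S5 0.2283, S2 0.2214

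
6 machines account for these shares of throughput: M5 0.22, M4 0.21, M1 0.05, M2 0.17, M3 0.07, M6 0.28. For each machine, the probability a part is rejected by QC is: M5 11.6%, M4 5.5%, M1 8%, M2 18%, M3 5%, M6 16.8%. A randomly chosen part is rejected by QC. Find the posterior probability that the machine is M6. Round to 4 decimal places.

0.3849

Prior × likelihood for each hypothesis:
  M5: 0.22 × 0.116 = 0.02552
  M4: 0.21 × 0.055 = 0.01155
  M1: 0.05 × 0.08 = 0.004
  M2: 0.17 × 0.18 = 0.0306
  M3: 0.07 × 0.05 = 0.0035
  M6: 0.28 × 0.168 = 0.04704
Total = 0.12221.
P(M6 | evidence) = 0.04704 / 0.12221 ≈ 0.3849.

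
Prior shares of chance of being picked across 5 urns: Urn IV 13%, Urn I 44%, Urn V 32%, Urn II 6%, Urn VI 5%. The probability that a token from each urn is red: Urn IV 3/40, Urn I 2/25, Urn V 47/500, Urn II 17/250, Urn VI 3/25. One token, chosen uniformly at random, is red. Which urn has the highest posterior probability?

Urn I

By Bayes' rule, posterior ∝ prior × likelihood:
  Urn IV: 0.13 × 0.075 = 0.00975
  Urn I: 0.44 × 0.08 = 0.0352
  Urn V: 0.32 × 0.094 = 0.03008
  Urn II: 0.06 × 0.068 = 0.00408
  Urn VI: 0.05 × 0.12 = 0.006
Total = 0.08511.
Largest term belongs to Urn I, so Urn I is most probable.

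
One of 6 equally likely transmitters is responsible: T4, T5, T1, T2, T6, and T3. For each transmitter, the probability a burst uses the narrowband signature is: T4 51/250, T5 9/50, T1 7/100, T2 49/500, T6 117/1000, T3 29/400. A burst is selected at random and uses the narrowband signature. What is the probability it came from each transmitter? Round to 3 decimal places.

Since the prior is uniform, the posterior is proportional to the likelihood:
  T4: 0.204
  T5: 0.18
  T1: 0.07
  T2: 0.098
  T6: 0.117
  T3: 0.0725
Total = 0.7415.
P(T4 | narrowband) = 0.204/0.7415 ≈ 0.275
P(T5 | narrowband) = 0.18/0.7415 ≈ 0.243
P(T1 | narrowband) = 0.07/0.7415 ≈ 0.094
P(T2 | narrowband) = 0.098/0.7415 ≈ 0.132
P(T6 | narrowband) = 0.117/0.7415 ≈ 0.158
P(T3 | narrowband) = 0.0725/0.7415 ≈ 0.098
(Check: 0.275+0.243+0.094+0.132+0.158+0.098 = 1.000.)

T4 0.275, T5 0.243, T1 0.094, T2 0.132, T6 0.158, T3 0.098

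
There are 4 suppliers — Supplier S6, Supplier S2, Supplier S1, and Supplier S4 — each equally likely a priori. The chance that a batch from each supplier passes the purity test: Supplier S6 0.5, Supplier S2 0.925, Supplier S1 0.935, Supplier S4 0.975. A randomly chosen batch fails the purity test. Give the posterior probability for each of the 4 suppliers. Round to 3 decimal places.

Taking complements, P(off-spec | each) = Supplier S6 0.5, Supplier S2 0.075, Supplier S1 0.065, Supplier S4 0.025.
With a uniform prior (1/4 each), posterior ∝ likelihood:
  Supplier S6: 0.5
  Supplier S2: 0.075
  Supplier S1: 0.065
  Supplier S4: 0.025
Normalizing constant = 0.665.
P(Supplier S6 | off-spec) = 0.5/0.665 ≈ 0.752
P(Supplier S2 | off-spec) = 0.075/0.665 ≈ 0.113
P(Supplier S1 | off-spec) = 0.065/0.665 ≈ 0.098
P(Supplier S4 | off-spec) = 0.025/0.665 ≈ 0.038
(Check: 0.752+0.113+0.098+0.038 = 1.001.)

Supplier S6 0.752, Supplier S2 0.113, Supplier S1 0.098, Supplier S4 0.038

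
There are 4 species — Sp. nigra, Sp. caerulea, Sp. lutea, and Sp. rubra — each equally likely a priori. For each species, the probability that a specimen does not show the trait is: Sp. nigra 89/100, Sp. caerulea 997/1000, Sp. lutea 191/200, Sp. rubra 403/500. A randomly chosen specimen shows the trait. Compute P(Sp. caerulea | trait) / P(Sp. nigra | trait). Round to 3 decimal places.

Taking complements, P(trait | each) = Sp. nigra 0.11, Sp. caerulea 0.003, Sp. lutea 0.045, Sp. rubra 0.194.
Since the prior is uniform, the posterior is proportional to the likelihood:
  Sp. nigra: 0.11
  Sp. caerulea: 0.003
  Sp. lutea: 0.045
  Sp. rubra: 0.194
Sum = 0.352.
The ratio is 0.003 / 0.11 (the normalizer cancels) = 0.027.

0.027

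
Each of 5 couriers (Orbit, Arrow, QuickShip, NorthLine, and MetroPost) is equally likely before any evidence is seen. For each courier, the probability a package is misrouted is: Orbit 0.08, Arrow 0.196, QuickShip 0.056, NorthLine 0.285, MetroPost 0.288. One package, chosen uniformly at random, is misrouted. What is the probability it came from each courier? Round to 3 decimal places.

Orbit 0.088, Arrow 0.217, QuickShip 0.062, NorthLine 0.315, MetroPost 0.318

With a uniform prior (1/5 each), posterior ∝ likelihood:
  Orbit: 0.08
  Arrow: 0.196
  QuickShip: 0.056
  NorthLine: 0.285
  MetroPost: 0.288
Total = 0.905.
P(Orbit | misrouted) = 0.08/0.905 ≈ 0.088
P(Arrow | misrouted) = 0.196/0.905 ≈ 0.217
P(QuickShip | misrouted) = 0.056/0.905 ≈ 0.062
P(NorthLine | misrouted) = 0.285/0.905 ≈ 0.315
P(MetroPost | misrouted) = 0.288/0.905 ≈ 0.318
(Check: 0.088+0.217+0.062+0.315+0.318 = 1.000.)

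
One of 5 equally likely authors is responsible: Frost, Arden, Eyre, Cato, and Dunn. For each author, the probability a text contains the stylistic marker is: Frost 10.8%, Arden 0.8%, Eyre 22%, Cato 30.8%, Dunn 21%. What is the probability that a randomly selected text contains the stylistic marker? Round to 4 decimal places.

With a uniform prior (1/5 each), posterior ∝ likelihood:
  Frost: 0.108
  Arden: 0.008
  Eyre: 0.22
  Cato: 0.308
  Dunn: 0.21
P(marker) = (1/5) × (0.108 + 0.008 + 0.22 + 0.308 + 0.21) = 0.854/5 ≈ 0.1708.

0.1708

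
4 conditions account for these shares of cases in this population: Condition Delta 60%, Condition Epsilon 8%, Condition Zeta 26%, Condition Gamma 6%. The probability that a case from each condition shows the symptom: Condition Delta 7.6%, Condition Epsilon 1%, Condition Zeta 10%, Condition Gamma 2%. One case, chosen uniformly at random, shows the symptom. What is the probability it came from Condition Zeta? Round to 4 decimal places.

0.3533

Prior × likelihood for each hypothesis:
  Condition Delta: 0.6 × 0.076 = 0.0456
  Condition Epsilon: 0.08 × 0.01 = 0.0008
  Condition Zeta: 0.26 × 0.1 = 0.026
  Condition Gamma: 0.06 × 0.02 = 0.0012
Total = 0.0736.
P(Condition Zeta | evidence) = 0.026 / 0.0736 ≈ 0.3533.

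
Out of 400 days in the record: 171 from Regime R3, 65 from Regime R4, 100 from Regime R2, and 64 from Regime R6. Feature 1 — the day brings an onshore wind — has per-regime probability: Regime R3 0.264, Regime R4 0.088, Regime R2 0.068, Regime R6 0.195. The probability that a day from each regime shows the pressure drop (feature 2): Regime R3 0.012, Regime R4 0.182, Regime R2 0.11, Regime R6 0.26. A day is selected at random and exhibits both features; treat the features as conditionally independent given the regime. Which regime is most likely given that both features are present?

Regime R6

By Bayes' rule, posterior ∝ prior × likelihood:
  Regime R3: 0.4275 × 0.264 × 0.012 = 0.00135432
  Regime R4: 0.1625 × 0.088 × 0.182 = 0.0026026
  Regime R2: 0.25 × 0.068 × 0.11 = 0.00187
  Regime R6: 0.16 × 0.195 × 0.26 = 0.008112
Normalizing constant = 0.01393892.
Largest term belongs to Regime R6, so Regime R6 is most probable.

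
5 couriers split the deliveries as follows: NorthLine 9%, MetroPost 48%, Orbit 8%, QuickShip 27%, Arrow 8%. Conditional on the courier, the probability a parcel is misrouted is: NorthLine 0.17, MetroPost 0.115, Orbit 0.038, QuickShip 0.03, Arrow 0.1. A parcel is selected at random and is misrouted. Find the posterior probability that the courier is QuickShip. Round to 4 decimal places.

Unnormalized posteriors (prior × likelihood):
  NorthLine: 0.09 × 0.17 = 0.0153
  MetroPost: 0.48 × 0.115 = 0.0552
  Orbit: 0.08 × 0.038 = 0.00304
  QuickShip: 0.27 × 0.03 = 0.0081
  Arrow: 0.08 × 0.1 = 0.008
Sum = 0.08964.
P(QuickShip | evidence) = 0.0081 / 0.08964 ≈ 0.0904.

0.0904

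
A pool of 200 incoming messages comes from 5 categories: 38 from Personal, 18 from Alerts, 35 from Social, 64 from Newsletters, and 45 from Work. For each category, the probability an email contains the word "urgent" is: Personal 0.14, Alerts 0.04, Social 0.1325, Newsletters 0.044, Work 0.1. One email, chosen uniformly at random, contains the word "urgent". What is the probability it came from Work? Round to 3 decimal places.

0.250

Prior × likelihood for each hypothesis:
  Personal: 0.19 × 0.14 = 0.0266
  Alerts: 0.09 × 0.04 = 0.0036
  Social: 0.175 × 0.1325 = 0.0231875
  Newsletters: 0.32 × 0.044 = 0.01408
  Work: 0.225 × 0.1 = 0.0225
Normalizing constant = 0.0899675.
P(Work | evidence) = 0.0225 / 0.0899675 ≈ 0.250.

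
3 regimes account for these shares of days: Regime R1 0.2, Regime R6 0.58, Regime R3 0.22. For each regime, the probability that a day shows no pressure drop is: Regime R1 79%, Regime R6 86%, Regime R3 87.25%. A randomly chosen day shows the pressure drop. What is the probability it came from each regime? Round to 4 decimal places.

Taking complements, P(drop | each) = Regime R1 0.21, Regime R6 0.14, Regime R3 0.1275.
Unnormalized posteriors (prior × likelihood):
  Regime R1: 0.2 × 0.21 = 0.042
  Regime R6: 0.58 × 0.14 = 0.0812
  Regime R3: 0.22 × 0.1275 = 0.02805
Normalizing constant = 0.15125.
P(Regime R1 | drop) = 0.042/0.15125 ≈ 0.2777
P(Regime R6 | drop) = 0.0812/0.15125 ≈ 0.5369
P(Regime R3 | drop) = 0.02805/0.15125 ≈ 0.1855

Regime R1 0.2777, Regime R6 0.5369, Regime R3 0.1855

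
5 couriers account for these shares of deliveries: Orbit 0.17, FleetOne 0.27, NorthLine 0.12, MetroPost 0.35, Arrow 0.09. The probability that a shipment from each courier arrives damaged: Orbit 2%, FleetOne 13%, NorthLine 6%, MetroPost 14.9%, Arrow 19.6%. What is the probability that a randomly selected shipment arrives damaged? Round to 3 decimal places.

Prior × likelihood for each hypothesis:
  Orbit: 0.17 × 0.02 = 0.0034
  FleetOne: 0.27 × 0.13 = 0.0351
  NorthLine: 0.12 × 0.06 = 0.0072
  MetroPost: 0.35 × 0.149 = 0.05215
  Arrow: 0.09 × 0.196 = 0.01764
P(damaged) = 0.0034 + 0.0351 + 0.0072 + 0.05215 + 0.01764 = 0.11549 → 0.115.

0.115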